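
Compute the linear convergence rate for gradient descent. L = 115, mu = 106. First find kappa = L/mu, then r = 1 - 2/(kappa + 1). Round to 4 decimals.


Step 1: Compute the condition number.
kappa = L/mu = 115/106 = 1.0849
Step 2: Compute the convergence rate.
r = 1 - 2/(kappa + 1) = 1 - 2*mu/(L + mu) = (L - mu)/(L + mu) = 9/221 = 0.0407


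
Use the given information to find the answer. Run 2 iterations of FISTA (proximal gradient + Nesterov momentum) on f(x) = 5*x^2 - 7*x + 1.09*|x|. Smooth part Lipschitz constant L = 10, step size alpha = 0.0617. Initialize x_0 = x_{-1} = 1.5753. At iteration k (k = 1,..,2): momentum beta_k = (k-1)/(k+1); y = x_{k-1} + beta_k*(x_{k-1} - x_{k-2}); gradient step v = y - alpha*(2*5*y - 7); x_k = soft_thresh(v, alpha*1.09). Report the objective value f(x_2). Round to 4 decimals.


FISTA on f(x) = 5*x^2 - 7*x + 1.09*|x|
L = 10, alpha = 0.0617
Iteration 1: beta = 0.0, y = 1.5753 + 0.0*(1.5753 - 1.5753) = 1.5753
  grad(y) = 8.753, v = y - alpha*grad = 1.0352
  prox(v) = soft_thresh(1.0352, 0.0673) = 0.968
Iteration 2: beta = 0.3333, y = 0.968 + 0.3333*(0.968 - 1.5753) = 0.7655
  grad(y) = 0.6555, v = y - alpha*grad = 0.7251
  prox(v) = soft_thresh(0.7251, 0.0673) = 0.6579
f(x_2) = 5*0.6579^2 - 7*0.6579 + 1.09*|0.6579| = -1.7241


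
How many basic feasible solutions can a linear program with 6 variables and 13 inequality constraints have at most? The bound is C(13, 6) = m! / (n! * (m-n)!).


Each vertex corresponds to some choice of n active constraints out of m, so the number of vertices is at most C(m, n) = m! / (n!(m-n)!).
m = 13, n = 6
Numerator: 13 * 12 * 11 * 10 * 9 * 8
Denominator: 6! = 720
C(13, 6) = 1716


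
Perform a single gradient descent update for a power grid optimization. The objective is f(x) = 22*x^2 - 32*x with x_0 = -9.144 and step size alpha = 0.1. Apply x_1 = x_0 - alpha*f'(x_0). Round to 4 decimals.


We compute the gradient at x_0 and apply the update.
f'(x) = 44*x - 32
f'(-9.144) = 44*-9.144 - 32 = -434.336
x_1 = -9.144 - 0.1*-434.336 = 34.2896


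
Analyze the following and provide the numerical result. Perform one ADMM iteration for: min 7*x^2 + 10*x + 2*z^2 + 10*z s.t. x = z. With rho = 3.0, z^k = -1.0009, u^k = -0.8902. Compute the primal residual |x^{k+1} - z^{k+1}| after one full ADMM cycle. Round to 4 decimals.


ADMM iteration with rho = 3.0, z^k = -1.0009, u^k = -0.8902
Step 1: x-update.
Minimize 7*x^2 + 10*x + (3.0/2)*(x + 1.0009 - 0.8902)^2
FOC: (2*7 + 3.0)*x = -10 + 3.0*(-1.0009 + 0.8902)
x^{k+1} = -0.6078
Step 2: z-update.
Minimize 2*z^2 + 10*z + (3.0/2)*(-0.6078 - z - 0.8902)^2
FOC: (2*2 + 3.0)*z = -10 + 3.0*(-0.6078 - 0.8902)
z^{k+1} = -2.0706
Step 3: u-update.
u^{k+1} = -0.8902 - 0.6078 + 2.0706 = 0.5726
Step 4: Primal residual = |-0.6078 + 2.0706| = 1.4628


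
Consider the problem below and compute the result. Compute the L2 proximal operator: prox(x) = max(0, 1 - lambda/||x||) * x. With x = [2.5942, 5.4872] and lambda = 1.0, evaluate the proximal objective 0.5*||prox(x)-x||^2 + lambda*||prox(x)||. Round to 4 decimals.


Step 1: Compute ||x||.
||x|| = 6.0695
Step 2: Compute scaling factor.
scale = max(0, 1 - 1.0/6.0695) = 0.8352
Step 3: prox(x) = [2.1668, 4.5831]
||prox(x)|| = 5.0695
Step 4: Proximal objective.
0.5*||prox-x||^2 = 0.5
lambda*||prox|| = 5.0695
Total = 5.5695


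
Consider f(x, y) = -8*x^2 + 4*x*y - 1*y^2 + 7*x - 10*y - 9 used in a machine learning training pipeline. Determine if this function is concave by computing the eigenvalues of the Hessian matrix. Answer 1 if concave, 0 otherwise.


The Hessian of f(x,y) = -8*x^2 + 4*x*y - 1*y^2 + 7*x - 10*y - 9 is:
H = [[-16, 4], [4, -2]]
Trace = -16 - 2 = -18
Determinant = -16*-2 - (4)^2 = 16
Discriminant = (-18)^2 - 4*16 = 260.0
Eigenvalues: lambda_1 = -17.0623, lambda_2 = -0.9377
The function is concave.

1


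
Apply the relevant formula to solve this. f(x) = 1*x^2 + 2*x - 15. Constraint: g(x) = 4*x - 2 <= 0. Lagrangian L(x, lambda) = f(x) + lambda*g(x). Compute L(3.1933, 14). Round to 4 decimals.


Step 1: Evaluate f(x).
f(3.1933) = 1*3.1933^2 + 2*3.1933 - 15 = 1.5838
Step 2: Evaluate g(x).
g(3.1933) = 4*3.1933 - 2 = 10.7732
Step 3: Compute Lagrangian.
L = 1.5838 + 14*10.7732 = 152.4086


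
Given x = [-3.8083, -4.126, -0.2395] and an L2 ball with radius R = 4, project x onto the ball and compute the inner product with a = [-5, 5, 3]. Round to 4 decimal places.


Step 1: Compute ||x|| (intermediates to 6 decimals).
||x|| = sqrt((-3.8083)^2 + (-4.126)^2 + (-0.2395)^2) = 5.619999
Step 2: Project.
Since ||x|| > R, scale = R/||x|| = 4/5.619999 = 0.711744, proj(x) = scale * x
proj(x) = [-2.710535, -2.936656, -0.170463]
Step 3: Dot product.
a^T * proj(x) = -5*(-2.710535) + 5*(-2.936656) + 3*(-0.170463) = -1.642


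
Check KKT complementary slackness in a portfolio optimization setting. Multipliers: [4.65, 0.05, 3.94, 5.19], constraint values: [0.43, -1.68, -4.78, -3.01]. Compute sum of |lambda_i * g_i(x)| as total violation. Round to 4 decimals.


KKT complementary slackness check:
lambda_1 * g_1 = 4.65 * 0.43 = 1.9995
lambda_2 * g_2 = 0.05 * -1.68 = -0.084
lambda_3 * g_3 = 3.94 * -4.78 = -18.8332
lambda_4 * g_4 = 5.19 * -3.01 = -15.6219
Total violation = 1.9995 + 0.084 + 18.8332 + 15.6219 = 36.5386


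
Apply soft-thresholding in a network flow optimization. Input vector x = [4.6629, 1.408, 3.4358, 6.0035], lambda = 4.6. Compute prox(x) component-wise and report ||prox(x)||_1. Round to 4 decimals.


Soft-thresholding with lambda = 4.6:
prox(4.6629) = sign(4.6629)*max(|4.6629| - 4.6, 0) = 0.0629
prox(1.408) = sign(1.408)*max(|1.408| - 4.6, 0) = 0.0
prox(3.4358) = sign(3.4358)*max(|3.4358| - 4.6, 0) = 0.0
prox(6.0035) = sign(6.0035)*max(|6.0035| - 4.6, 0) = 1.4035
prox(x) = [0.0629, 0.0, 0.0, 1.4035]
||prox(x)||_1 = 0.0629 + 0.0 + 0.0 + 1.4035 = 1.4664


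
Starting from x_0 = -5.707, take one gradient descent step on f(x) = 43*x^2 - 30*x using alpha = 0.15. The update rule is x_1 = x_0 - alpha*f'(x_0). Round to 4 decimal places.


We compute the gradient at x_0 and apply the update.
f'(x) = 86*x - 30
f'(-5.707) = 86*-5.707 - 30 = -520.802
x_1 = -5.707 - 0.15*-520.802 = 72.4133


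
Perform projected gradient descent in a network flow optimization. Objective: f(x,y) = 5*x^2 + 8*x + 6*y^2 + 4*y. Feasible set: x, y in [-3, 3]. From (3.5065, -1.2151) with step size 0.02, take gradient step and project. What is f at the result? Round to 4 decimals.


Step 1: Compute gradient at (3.5065, -1.2151).
grad_x = 2*5*3.5065 + 8 = 43.065
grad_y = 2*6*-1.2151 + 4 = -10.5812
Step 2: Gradient step.
x_raw = 3.5065 - 0.02*43.065 = 2.6452
y_raw = -1.2151 - 0.02*-10.5812 = -1.0035
Step 3: Project onto [-3, 3].
x_proj = clip(2.6452) = 2.6452
y_proj = clip(-1.0035) = -1.0035
Step 4: Evaluate f.
f(2.6452, -1.0035) = 58.1749


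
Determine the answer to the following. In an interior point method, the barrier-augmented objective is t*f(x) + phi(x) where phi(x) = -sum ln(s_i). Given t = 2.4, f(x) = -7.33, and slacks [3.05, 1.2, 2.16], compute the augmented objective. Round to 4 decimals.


Step 1: Compute log-barrier.
ln values: [1.1151, 0.1823, 0.7701]
phi = -(1.1151 + 0.1823 + 0.7701) = -2.0676
Step 2: Compute augmented objective.
t*f(x) = 2.4*-7.33 = -17.592
Total = -17.592 - 2.0676 = -19.6596


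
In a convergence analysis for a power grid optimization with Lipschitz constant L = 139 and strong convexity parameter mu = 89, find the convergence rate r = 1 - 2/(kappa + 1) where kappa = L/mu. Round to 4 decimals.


Step 1: Compute the condition number.
kappa = L/mu = 139/89 = 1.5618
Step 2: Compute the convergence rate.
r = 1 - 2/(kappa + 1) = 1 - 2*mu/(L + mu) = (L - mu)/(L + mu) = 50/228 = 0.2193


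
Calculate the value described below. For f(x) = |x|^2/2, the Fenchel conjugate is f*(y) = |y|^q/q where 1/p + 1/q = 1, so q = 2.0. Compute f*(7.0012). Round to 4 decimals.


The conjugate exponent q satisfies 1/p + 1/q = 1.
p = 2, so q = 2/(2 - 1) = 2.0
|y|^q = 7.0012^2.0 = 49.0168
f*(7.0012) = 49.0168 / 2.0 = 24.5084


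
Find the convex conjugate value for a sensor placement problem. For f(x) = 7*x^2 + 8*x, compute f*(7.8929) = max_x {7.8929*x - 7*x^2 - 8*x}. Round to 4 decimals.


f*(y) = sup_x {y*x - a*x^2 - b*x} = sup_x {(y-b)*x - a*x^2}
FOC: (y - b) - 2a*x = 0 => x* = (y - b)/(2a)
x* = (7.8929 - 8)/(2*7) = -0.0077
f*(7.8929) = (y-b)^2/(4a) = (7.8929 - 8)^2/(4*7)
= 0.0115/28 = 0.0004


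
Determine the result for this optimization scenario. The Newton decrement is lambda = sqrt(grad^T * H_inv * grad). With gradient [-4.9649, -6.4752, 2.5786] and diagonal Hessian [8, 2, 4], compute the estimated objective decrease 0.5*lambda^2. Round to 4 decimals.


Step 1: H is diagonal, so H^(-1) * g = [-0.6206, -3.2376, 0.6447].
Step 2: g^T H^(-1) g = sum_i g_i^2 / H_ii
  = (-4.9649)^2/8 + (-6.4752)^2/2 + (2.5786)^2/4
  = 3.0813 + 20.9641 + 1.6623 = 25.7077
Step 3: Objective decrease = 0.5 * g^T H^(-1) g = 12.8538


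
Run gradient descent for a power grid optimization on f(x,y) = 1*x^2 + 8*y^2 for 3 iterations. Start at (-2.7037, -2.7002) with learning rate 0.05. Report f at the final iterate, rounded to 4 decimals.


Gradient descent on f(x,y) = 1*x^2 + 8*y^2.
Starting point: (-2.7037, -2.7002), alpha = 0.05
Step 1: grad_x = 2*1*-2.7037 = -5.4074, grad_y = 2*8*-2.7002 = -43.2032
  x_1 = -2.7037 - 0.05*-5.4074 = -2.4333
  y_1 = -2.7002 - 0.05*-43.2032 = -0.54
Step 2: grad_x = 2*1*-2.4333 = -4.8667, grad_y = 2*8*-0.54 = -8.6406
  x_2 = -2.4333 - 0.05*-4.8667 = -2.19
  y_2 = -0.54 - 0.05*-8.6406 = -0.108
Step 3: grad_x = 2*1*-2.19 = -4.38, grad_y = 2*8*-0.108 = -1.7281
  x_3 = -2.19 - 0.05*-4.38 = -1.971
  y_3 = -0.108 - 0.05*-1.7281 = -0.0216
f(-1.971, -0.0216) = 1*(-1.971)^2 + 8*(-0.0216)^2 = 3.8886


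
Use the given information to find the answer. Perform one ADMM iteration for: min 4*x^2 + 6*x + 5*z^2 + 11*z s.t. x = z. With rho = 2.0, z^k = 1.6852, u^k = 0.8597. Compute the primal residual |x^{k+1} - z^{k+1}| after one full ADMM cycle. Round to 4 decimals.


ADMM iteration with rho = 2.0, z^k = 1.6852, u^k = 0.8597
Step 1: x-update.
Minimize 4*x^2 + 6*x + (2.0/2)*(x - 1.6852 + 0.8597)^2
FOC: (2*4 + 2.0)*x = -6 + 2.0*(1.6852 - 0.8597)
x^{k+1} = -0.4349
Step 2: z-update.
Minimize 5*z^2 + 11*z + (2.0/2)*(-0.4349 - z + 0.8597)^2
FOC: (2*5 + 2.0)*z = -11 + 2.0*(-0.4349 + 0.8597)
z^{k+1} = -0.8459
Step 3: u-update.
u^{k+1} = 0.8597 - 0.4349 + 0.8459 = 1.2707
Step 4: Primal residual = |-0.4349 + 0.8459| = 0.411


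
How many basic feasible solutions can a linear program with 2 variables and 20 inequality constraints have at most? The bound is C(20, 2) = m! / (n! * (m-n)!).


Each vertex corresponds to some choice of n active constraints out of m, so the number of vertices is at most C(m, n) = m! / (n!(m-n)!).
m = 20, n = 2
Numerator: 20 * 19
Denominator: 2! = 2
C(20, 2) = 190


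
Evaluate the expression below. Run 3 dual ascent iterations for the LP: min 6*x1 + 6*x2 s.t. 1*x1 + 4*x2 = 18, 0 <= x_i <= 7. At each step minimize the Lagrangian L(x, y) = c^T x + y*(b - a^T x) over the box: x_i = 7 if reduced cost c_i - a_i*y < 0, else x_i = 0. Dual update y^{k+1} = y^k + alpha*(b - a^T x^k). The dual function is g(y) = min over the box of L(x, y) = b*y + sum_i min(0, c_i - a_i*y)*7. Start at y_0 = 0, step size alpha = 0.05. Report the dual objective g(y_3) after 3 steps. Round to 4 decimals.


Dual ascent for LP: min 6*x1 + 6*x2, 1*x1 + 4*x2 = 18, 0 <= x_i <= 7
Step 1: y^k = 0.0, reduced costs: (6.0, 6.0)
  x^k = (0.0, 0.0), subgradient = b - a^T x = 18.0
  y^{k+1} = 0.0 + 0.05*18.0 = 0.9
Step 2: y^k = 0.9, reduced costs: (5.1, 2.4)
  x^k = (0.0, 0.0), subgradient = b - a^T x = 18.0
  y^{k+1} = 0.9 + 0.05*18.0 = 1.8
Step 3: y^k = 1.8, reduced costs: (4.2, -1.2)
  x^k = (0.0, 7.0), subgradient = b - a^T x = -10.0
  y^{k+1} = 1.8 + 0.05*-10.0 = 1.3
Dual objective at y_3 = 1.3: reduced costs (4.7, 0.8), box minimizer x = (0.0, 0.0)
g(y_3) = b*y + (c1 - a1*y)*x1 + (c2 - a2*y)*x2 = 18*1.3 + 4.7*0.0 + 0.8*0.0 = 23.4 + 0.0 + 0.0 = 23.4


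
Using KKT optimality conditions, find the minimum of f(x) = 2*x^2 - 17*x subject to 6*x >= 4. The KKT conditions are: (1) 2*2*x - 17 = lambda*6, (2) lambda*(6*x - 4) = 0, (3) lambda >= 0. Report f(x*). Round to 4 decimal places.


Step 1: Try lambda = 0 (constraint inactive).
Stationarity: 2*2*x - 17 = 0
x* = 17/(2*2) = 4.25
Check constraint: 6*4.25 = 25.5 >= 4 -- satisfied.
Step 2: Compute optimal value.
f(x*) = 2*4.25^2 - 17*4.25 = -36.125


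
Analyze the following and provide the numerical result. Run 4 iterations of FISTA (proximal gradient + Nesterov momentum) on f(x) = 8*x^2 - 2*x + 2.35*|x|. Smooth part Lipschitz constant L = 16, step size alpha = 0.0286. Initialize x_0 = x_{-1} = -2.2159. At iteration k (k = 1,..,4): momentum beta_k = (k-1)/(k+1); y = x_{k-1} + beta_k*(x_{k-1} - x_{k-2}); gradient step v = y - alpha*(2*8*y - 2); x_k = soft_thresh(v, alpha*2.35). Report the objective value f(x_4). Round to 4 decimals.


FISTA on f(x) = 8*x^2 - 2*x + 2.35*|x|
L = 16, alpha = 0.0286
Iteration 1: beta = 0.0, y = -2.2159 + 0.0*(-2.2159 + 2.2159) = -2.2159
  grad(y) = -37.4544, v = y - alpha*grad = -1.1447
  prox(v) = soft_thresh(-1.1447, 0.0672) = -1.0775
Iteration 2: beta = 0.3333, y = -1.0775 + 0.3333*(-1.0775 + 2.2159) = -0.698
  grad(y) = -13.1684, v = y - alpha*grad = -0.3214
  prox(v) = soft_thresh(-0.3214, 0.0672) = -0.2542
Iteration 3: beta = 0.5, y = -0.2542 + 0.5*(-0.2542 + 1.0775) = 0.1574
  grad(y) = 0.5192, v = y - alpha*grad = 0.1426
  prox(v) = soft_thresh(0.1426, 0.0672) = 0.0754
Iteration 4: beta = 0.6, y = 0.0754 + 0.6*(0.0754 + 0.2542) = 0.2731
  grad(y) = 2.3703, v = y - alpha*grad = 0.2054
  prox(v) = soft_thresh(0.2054, 0.0672) = 0.1381
f(x_4) = 8*0.1381^2 - 2*0.1381 + 2.35*|0.1381| = 0.201


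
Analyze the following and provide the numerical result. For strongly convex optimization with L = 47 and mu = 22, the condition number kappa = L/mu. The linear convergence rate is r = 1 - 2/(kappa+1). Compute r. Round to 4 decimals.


Step 1: Compute the condition number.
kappa = L/mu = 47/22 = 2.1364
Step 2: Compute the convergence rate.
r = 1 - 2/(kappa + 1) = 1 - 2*mu/(L + mu) = (L - mu)/(L + mu) = 25/69 = 0.3623


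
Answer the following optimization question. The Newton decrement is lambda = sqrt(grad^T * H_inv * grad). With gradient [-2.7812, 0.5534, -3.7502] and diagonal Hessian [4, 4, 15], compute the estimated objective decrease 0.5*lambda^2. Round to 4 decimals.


Step 1: H is diagonal, so H^(-1) * g = [-0.6953, 0.1384, -0.25].
Step 2: g^T H^(-1) g = sum_i g_i^2 / H_ii
  = (-2.7812)^2/4 + (0.5534)^2/4 + (-3.7502)^2/15
  = 1.9338 + 0.0766 + 0.9376 = 2.9479
Step 3: Objective decrease = 0.5 * g^T H^(-1) g = 1.474


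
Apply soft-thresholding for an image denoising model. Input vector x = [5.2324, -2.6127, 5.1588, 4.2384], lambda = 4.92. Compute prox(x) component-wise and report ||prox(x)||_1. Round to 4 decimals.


Soft-thresholding with lambda = 4.92:
prox(5.2324) = sign(5.2324)*max(|5.2324| - 4.92, 0) = 0.3124
prox(-2.6127) = sign(-2.6127)*max(|-2.6127| - 4.92, 0) = 0.0
prox(5.1588) = sign(5.1588)*max(|5.1588| - 4.92, 0) = 0.2388
prox(4.2384) = sign(4.2384)*max(|4.2384| - 4.92, 0) = 0.0
prox(x) = [0.3124, 0.0, 0.2388, 0.0]
||prox(x)||_1 = 0.3124 + 0.0 + 0.2388 + 0.0 = 0.5512


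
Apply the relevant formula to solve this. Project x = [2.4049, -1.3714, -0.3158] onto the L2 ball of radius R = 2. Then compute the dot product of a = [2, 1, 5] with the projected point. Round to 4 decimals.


Step 1: Compute ||x|| (intermediates to 6 decimals).
||x|| = sqrt(2.4049^2 + (-1.3714)^2 + (-0.3158)^2) = 2.786398
Step 2: Project.
Since ||x|| > R, scale = R/||x|| = 2/2.786398 = 0.717773, proj(x) = scale * x
proj(x) = [1.726172, -0.984354, -0.226673]
Step 3: Dot product.
a^T * proj(x) = 2*1.726172 + 1*(-0.984354) + 5*(-0.226673) = 1.3346


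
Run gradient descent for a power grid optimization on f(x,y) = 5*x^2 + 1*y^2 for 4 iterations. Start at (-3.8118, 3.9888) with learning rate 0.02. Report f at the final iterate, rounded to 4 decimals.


Gradient descent on f(x,y) = 5*x^2 + 1*y^2.
Starting point: (-3.8118, 3.9888), alpha = 0.02
Step 1: grad_x = 2*5*-3.8118 = -38.118, grad_y = 2*1*3.9888 = 7.9776
  x_1 = -3.8118 - 0.02*-38.118 = -3.0494
  y_1 = 3.9888 - 0.02*7.9776 = 3.8292
Step 2: grad_x = 2*5*-3.0494 = -30.4944, grad_y = 2*1*3.8292 = 7.6585
  x_2 = -3.0494 - 0.02*-30.4944 = -2.4396
  y_2 = 3.8292 - 0.02*7.6585 = 3.6761
Step 3: grad_x = 2*5*-2.4396 = -24.3955, grad_y = 2*1*3.6761 = 7.3522
  x_3 = -2.4396 - 0.02*-24.3955 = -1.9516
  y_3 = 3.6761 - 0.02*7.3522 = 3.529
Step 4: grad_x = 2*5*-1.9516 = -19.5164, grad_y = 2*1*3.529 = 7.0581
  x_4 = -1.9516 - 0.02*-19.5164 = -1.5613
  y_4 = 3.529 - 0.02*7.0581 = 3.3879
f(-1.5613, 3.3879) = 5*(-1.5613)^2 + 1*3.3879^2 = 23.6662


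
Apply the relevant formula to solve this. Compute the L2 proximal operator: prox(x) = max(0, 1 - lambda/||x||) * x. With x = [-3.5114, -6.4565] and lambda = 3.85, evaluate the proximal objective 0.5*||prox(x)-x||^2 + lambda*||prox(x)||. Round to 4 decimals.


Step 1: Compute ||x||.
||x|| = 7.3496
Step 2: Compute scaling factor.
scale = max(0, 1 - 3.85/7.3496) = 0.4762
Step 3: prox(x) = [-1.672, -3.0743]
||prox(x)|| = 3.4996
Step 4: Proximal objective.
0.5*||prox-x||^2 = 7.4113
lambda*||prox|| = 13.4735
Total = 20.8846


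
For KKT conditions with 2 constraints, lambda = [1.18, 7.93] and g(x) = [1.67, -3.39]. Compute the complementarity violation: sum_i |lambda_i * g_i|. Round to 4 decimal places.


KKT complementary slackness check:
lambda_1 * g_1 = 1.18 * 1.67 = 1.9706
lambda_2 * g_2 = 7.93 * -3.39 = -26.8827
Total violation = 1.9706 + 26.8827 = 28.8533


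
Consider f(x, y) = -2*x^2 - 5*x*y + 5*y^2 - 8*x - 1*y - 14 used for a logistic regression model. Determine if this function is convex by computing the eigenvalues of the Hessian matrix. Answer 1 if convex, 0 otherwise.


The Hessian of f(x,y) = -2*x^2 - 5*x*y + 5*y^2 - 8*x - 1*y - 14 is:
H = [[-4, -5], [-5, 10]]
Trace = -4 + 10 = 6
Determinant = -4*10 - (-5)^2 = -65
Discriminant = (6)^2 - 4*-65 = 296.0
Eigenvalues: lambda_1 = -5.6023, lambda_2 = 11.6023
The function is not convex.

0


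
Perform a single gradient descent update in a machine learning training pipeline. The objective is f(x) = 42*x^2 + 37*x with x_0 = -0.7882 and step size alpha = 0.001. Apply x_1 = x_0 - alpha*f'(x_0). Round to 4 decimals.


We compute the gradient at x_0 and apply the update.
f'(x) = 84*x + 37
f'(-0.7882) = 84*-0.7882 + 37 = -29.2088
x_1 = -0.7882 - 0.001*-29.2088 = -0.759


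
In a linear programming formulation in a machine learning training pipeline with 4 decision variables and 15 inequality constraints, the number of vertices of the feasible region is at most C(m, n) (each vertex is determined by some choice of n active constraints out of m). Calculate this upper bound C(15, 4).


Each vertex corresponds to some choice of n active constraints out of m, so the number of vertices is at most C(m, n) = m! / (n!(m-n)!).
m = 15, n = 4
Numerator: 15 * 14 * 13 * 12
Denominator: 4! = 24
C(15, 4) = 1365


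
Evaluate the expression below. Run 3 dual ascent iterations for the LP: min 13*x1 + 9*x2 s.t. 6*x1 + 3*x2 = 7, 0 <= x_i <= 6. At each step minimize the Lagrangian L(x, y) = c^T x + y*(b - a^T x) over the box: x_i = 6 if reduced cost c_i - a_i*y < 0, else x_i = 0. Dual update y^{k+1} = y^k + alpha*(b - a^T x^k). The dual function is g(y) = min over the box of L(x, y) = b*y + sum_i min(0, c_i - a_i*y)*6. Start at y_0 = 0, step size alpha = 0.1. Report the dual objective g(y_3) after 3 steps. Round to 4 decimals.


Dual ascent for LP: min 13*x1 + 9*x2, 6*x1 + 3*x2 = 7, 0 <= x_i <= 6
Step 1: y^k = 0.0, reduced costs: (13.0, 9.0)
  x^k = (0.0, 0.0), subgradient = b - a^T x = 7.0
  y^{k+1} = 0.0 + 0.1*7.0 = 0.7
Step 2: y^k = 0.7, reduced costs: (8.8, 6.9)
  x^k = (0.0, 0.0), subgradient = b - a^T x = 7.0
  y^{k+1} = 0.7 + 0.1*7.0 = 1.4
Step 3: y^k = 1.4, reduced costs: (4.6, 4.8)
  x^k = (0.0, 0.0), subgradient = b - a^T x = 7.0
  y^{k+1} = 1.4 + 0.1*7.0 = 2.1
Dual objective at y_3 = 2.1: reduced costs (0.4, 2.7), box minimizer x = (0.0, 0.0)
g(y_3) = b*y + (c1 - a1*y)*x1 + (c2 - a2*y)*x2 = 7*2.1 + 0.4*0.0 + 2.7*0.0 = 14.7 + 0.0 + 0.0 = 14.7


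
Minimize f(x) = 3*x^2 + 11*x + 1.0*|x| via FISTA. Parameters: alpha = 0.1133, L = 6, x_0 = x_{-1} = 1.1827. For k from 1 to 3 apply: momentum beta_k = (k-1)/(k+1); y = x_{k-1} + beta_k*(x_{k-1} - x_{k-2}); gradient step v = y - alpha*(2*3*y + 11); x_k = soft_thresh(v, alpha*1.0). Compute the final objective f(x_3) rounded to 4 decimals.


FISTA on f(x) = 3*x^2 + 11*x + 1.0*|x|
L = 6, alpha = 0.1133
Iteration 1: beta = 0.0, y = 1.1827 + 0.0*(1.1827 - 1.1827) = 1.1827
  grad(y) = 18.0962, v = y - alpha*grad = -0.8676
  prox(v) = soft_thresh(-0.8676, 0.1133) = -0.7543
Iteration 2: beta = 0.3333, y = -0.7543 + 0.3333*(-0.7543 - 1.1827) = -1.4
  grad(y) = 2.6002, v = y - alpha*grad = -1.6946
  prox(v) = soft_thresh(-1.6946, 0.1133) = -1.5813
Iteration 3: beta = 0.5, y = -1.5813 + 0.5*(-1.5813 + 0.7543) = -1.9948
  grad(y) = -0.9685, v = y - alpha*grad = -1.885
  prox(v) = soft_thresh(-1.885, 0.1133) = -1.7717
f(x_3) = 3*(-1.7717)^2 + 11*(-1.7717) + 1.0*|-1.7717| = -8.3002


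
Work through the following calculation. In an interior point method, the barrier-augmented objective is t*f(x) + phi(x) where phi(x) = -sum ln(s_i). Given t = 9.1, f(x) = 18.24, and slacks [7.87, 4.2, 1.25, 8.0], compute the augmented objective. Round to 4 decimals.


Step 1: Compute log-barrier.
ln values: [2.0631, 1.4351, 0.2231, 2.0794]
phi = -(2.0631 + 1.4351 + 0.2231 + 2.0794) = -5.8007
Step 2: Compute augmented objective.
t*f(x) = 9.1*18.24 = 165.984
Total = 165.984 - 5.8007 = 160.1833


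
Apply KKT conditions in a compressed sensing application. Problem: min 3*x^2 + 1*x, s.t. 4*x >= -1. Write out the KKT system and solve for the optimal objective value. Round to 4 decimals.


Step 1: Try lambda = 0 (constraint inactive).
Stationarity: 2*3*x + 1 = 0
x* = -1/(2*3) = -1/6 = -0.1667 (rounded; the exact value -1/6 is used below)
Check constraint: 4*-0.1667 = -0.6668 >= -1 -- satisfied.
Step 2: Compute optimal value.
f(x*) = 3*(-1/6)^2 + 1*(-1/6) = -0.0833


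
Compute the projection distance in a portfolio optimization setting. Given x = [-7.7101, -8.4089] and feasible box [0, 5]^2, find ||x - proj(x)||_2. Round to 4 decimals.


Project each component onto [0, 5].
clip(-7.7101) = 0.0, clip(-8.4089) = 0.0
Projection = [0.0, 0.0]
Squared diffs: [59.4456, 70.7096]
Distance = sqrt(130.1552) = 11.4086


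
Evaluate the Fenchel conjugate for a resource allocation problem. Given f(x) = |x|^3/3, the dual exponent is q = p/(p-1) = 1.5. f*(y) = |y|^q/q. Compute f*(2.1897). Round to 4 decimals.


The conjugate exponent q satisfies 1/p + 1/q = 1.
p = 3, so q = 3/(3 - 1) = 1.5
|y|^q = 2.1897^1.5 = 3.2402
f*(2.1897) = 3.2402 / 1.5 = 2.1602


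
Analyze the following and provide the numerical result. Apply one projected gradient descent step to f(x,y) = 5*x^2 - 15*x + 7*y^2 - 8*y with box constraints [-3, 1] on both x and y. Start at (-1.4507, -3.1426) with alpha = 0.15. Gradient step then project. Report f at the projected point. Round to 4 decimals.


Step 1: Compute gradient at (-1.4507, -3.1426).
grad_x = 2*5*-1.4507 - 15 = -29.507
grad_y = 2*7*-3.1426 - 8 = -51.9964
Step 2: Gradient step.
x_raw = -1.4507 - 0.15*-29.507 = 2.9754
y_raw = -3.1426 - 0.15*-51.9964 = 4.6569
Step 3: Project onto [-3, 1].
x_proj = clip(2.9754) = 1.0
y_proj = clip(4.6569) = 1.0
Step 4: Evaluate f.
f(1.0, 1.0) = -11.0


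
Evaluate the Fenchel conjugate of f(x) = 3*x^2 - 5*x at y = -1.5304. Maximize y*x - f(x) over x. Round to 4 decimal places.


f*(y) = sup_x {y*x - a*x^2 - b*x} = sup_x {(y-b)*x - a*x^2}
FOC: (y - b) - 2a*x = 0 => x* = (y - b)/(2a)
x* = (-1.5304 + 5)/(2*3) = 0.5783
f*(-1.5304) = (y-b)^2/(4a) = (-1.5304 + 5)^2/(4*3)
= 12.0381/12 = 1.0032


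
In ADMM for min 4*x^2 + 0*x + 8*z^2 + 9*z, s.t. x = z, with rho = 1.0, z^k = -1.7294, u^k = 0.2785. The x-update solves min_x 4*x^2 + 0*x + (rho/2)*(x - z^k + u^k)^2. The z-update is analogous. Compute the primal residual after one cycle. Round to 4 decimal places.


ADMM iteration with rho = 1.0, z^k = -1.7294, u^k = 0.2785
Step 1: x-update.
Minimize 4*x^2 + 0*x + (1.0/2)*(x + 1.7294 + 0.2785)^2
FOC: (2*4 + 1.0)*x = 0 + 1.0*(-1.7294 - 0.2785)
x^{k+1} = -0.2231
Step 2: z-update.
Minimize 8*z^2 + 9*z + (1.0/2)*(-0.2231 - z + 0.2785)^2
FOC: (2*8 + 1.0)*z = -9 + 1.0*(-0.2231 + 0.2785)
z^{k+1} = -0.5262
Step 3: u-update.
u^{k+1} = 0.2785 - 0.2231 + 0.5262 = 0.5816
Step 4: Primal residual = |-0.2231 + 0.5262| = 0.3031


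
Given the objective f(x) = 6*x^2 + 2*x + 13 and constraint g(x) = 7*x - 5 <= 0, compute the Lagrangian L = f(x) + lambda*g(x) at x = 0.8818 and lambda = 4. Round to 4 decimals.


Step 1: Evaluate f(x).
f(0.8818) = 6*0.8818^2 + 2*0.8818 + 13 = 19.429
Step 2: Evaluate g(x).
g(0.8818) = 7*0.8818 - 5 = 1.1726
Step 3: Compute Lagrangian.
L = 19.429 + 4*1.1726 = 24.1194


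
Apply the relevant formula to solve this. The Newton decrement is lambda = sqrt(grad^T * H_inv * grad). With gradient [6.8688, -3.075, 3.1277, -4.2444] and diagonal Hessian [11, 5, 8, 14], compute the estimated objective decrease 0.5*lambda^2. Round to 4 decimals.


Step 1: H is diagonal, so H^(-1) * g = [0.6244, -0.615, 0.391, -0.3032].
Step 2: g^T H^(-1) g = sum_i g_i^2 / H_ii
  = (6.8688)^2/11 + (-3.075)^2/5 + (3.1277)^2/8 + (-4.2444)^2/14
  = 4.2891 + 1.8911 + 1.2228 + 1.2868 = 8.6898
Step 3: Objective decrease = 0.5 * g^T H^(-1) g = 4.3449


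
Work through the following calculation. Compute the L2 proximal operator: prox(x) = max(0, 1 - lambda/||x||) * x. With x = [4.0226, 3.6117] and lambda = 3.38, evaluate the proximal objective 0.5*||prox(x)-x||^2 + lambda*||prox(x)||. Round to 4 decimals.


Step 1: Compute ||x||.
||x|| = 5.4061
Step 2: Compute scaling factor.
scale = max(0, 1 - 3.38/5.4061) = 0.3748
Step 3: prox(x) = [1.5076, 1.3536]
||prox(x)|| = 2.0261
Step 4: Proximal objective.
0.5*||prox-x||^2 = 5.7122
lambda*||prox|| = 6.8482
Total = 12.5603


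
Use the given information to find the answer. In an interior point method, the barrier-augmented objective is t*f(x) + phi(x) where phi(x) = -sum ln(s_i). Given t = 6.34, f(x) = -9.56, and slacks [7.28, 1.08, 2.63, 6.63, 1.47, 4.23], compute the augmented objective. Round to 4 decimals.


Step 1: Compute log-barrier.
ln values: [1.9851, 0.077, 0.967, 1.8916, 0.3853, 1.4422]
phi = -(1.9851 + 0.077 + 0.967 + 1.8916 + 0.3853 + 1.4422) = -6.7481
Step 2: Compute augmented objective.
t*f(x) = 6.34*-9.56 = -60.6104
Total = -60.6104 - 6.7481 = -67.3585


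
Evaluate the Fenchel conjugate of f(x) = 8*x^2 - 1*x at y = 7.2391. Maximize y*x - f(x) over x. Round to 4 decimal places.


f*(y) = sup_x {y*x - a*x^2 - b*x} = sup_x {(y-b)*x - a*x^2}
FOC: (y - b) - 2a*x = 0 => x* = (y - b)/(2a)
x* = (7.2391 + 1)/(2*8) = 0.5149
f*(7.2391) = (y-b)^2/(4a) = (7.2391 + 1)^2/(4*8)
= 67.8828/32 = 2.1213


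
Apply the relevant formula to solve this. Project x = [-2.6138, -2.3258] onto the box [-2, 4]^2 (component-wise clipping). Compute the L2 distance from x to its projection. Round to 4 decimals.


Project each component onto [-2, 4].
clip(-2.6138) = -2.0, clip(-2.3258) = -2.0
Projection = [-2.0, -2.0]
Squared diffs: [0.3768, 0.1061]
Distance = sqrt(0.4829) = 0.6949


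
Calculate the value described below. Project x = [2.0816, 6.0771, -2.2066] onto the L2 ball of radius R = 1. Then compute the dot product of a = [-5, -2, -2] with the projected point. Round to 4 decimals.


Step 1: Compute ||x|| (intermediates to 6 decimals).
||x|| = sqrt(2.0816^2 + 6.0771^2 + (-2.2066)^2) = 6.792149
Step 2: Project.
Since ||x|| > R, scale = R/||x|| = 1/6.792149 = 0.147229, proj(x) = scale * x
proj(x) = [0.306472, 0.894725, -0.324876]
Step 3: Dot product.
a^T * proj(x) = -5*0.306472 - 2*0.894725 - 2*(-0.324876) = -2.6721


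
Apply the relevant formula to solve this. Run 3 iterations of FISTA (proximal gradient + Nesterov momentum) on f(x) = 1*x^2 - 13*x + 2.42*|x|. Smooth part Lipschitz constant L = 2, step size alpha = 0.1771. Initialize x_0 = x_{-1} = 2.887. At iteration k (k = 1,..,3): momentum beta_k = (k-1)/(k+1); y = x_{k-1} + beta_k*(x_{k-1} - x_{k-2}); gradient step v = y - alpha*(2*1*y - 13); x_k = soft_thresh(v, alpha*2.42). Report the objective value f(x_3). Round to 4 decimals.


FISTA on f(x) = 1*x^2 - 13*x + 2.42*|x|
L = 2, alpha = 0.1771
Iteration 1: beta = 0.0, y = 2.887 + 0.0*(2.887 - 2.887) = 2.887
  grad(y) = -7.226, v = y - alpha*grad = 4.1667
  prox(v) = soft_thresh(4.1667, 0.4286) = 3.7381
Iteration 2: beta = 0.3333, y = 3.7381 + 0.3333*(3.7381 - 2.887) = 4.0219
  grad(y) = -4.9563, v = y - alpha*grad = 4.8996
  prox(v) = soft_thresh(4.8996, 0.4286) = 4.471
Iteration 3: beta = 0.5, y = 4.471 + 0.5*(4.471 - 3.7381) = 4.8375
  grad(y) = -3.325, v = y - alpha*grad = 5.4263
  prox(v) = soft_thresh(5.4263, 0.4286) = 4.9978
f(x_3) = 1*4.9978^2 - 13*4.9978 + 2.42*|4.9978| = -27.8987


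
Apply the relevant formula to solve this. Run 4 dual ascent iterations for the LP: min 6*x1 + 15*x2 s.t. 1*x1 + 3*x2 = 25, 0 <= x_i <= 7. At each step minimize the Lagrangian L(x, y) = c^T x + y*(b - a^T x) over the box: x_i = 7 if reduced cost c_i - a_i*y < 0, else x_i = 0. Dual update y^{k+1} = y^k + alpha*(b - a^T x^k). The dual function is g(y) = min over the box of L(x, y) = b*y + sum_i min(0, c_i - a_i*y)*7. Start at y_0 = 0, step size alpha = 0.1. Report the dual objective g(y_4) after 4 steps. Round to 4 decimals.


Dual ascent for LP: min 6*x1 + 15*x2, 1*x1 + 3*x2 = 25, 0 <= x_i <= 7
Step 1: y^k = 0.0, reduced costs: (6.0, 15.0)
  x^k = (0.0, 0.0), subgradient = b - a^T x = 25.0
  y^{k+1} = 0.0 + 0.1*25.0 = 2.5
Step 2: y^k = 2.5, reduced costs: (3.5, 7.5)
  x^k = (0.0, 0.0), subgradient = b - a^T x = 25.0
  y^{k+1} = 2.5 + 0.1*25.0 = 5.0
Step 3: y^k = 5.0, reduced costs: (1.0, 0.0)
  x^k = (0.0, 0.0), subgradient = b - a^T x = 25.0
  y^{k+1} = 5.0 + 0.1*25.0 = 7.5
Step 4: y^k = 7.5, reduced costs: (-1.5, -7.5)
  x^k = (7.0, 7.0), subgradient = b - a^T x = -3.0
  y^{k+1} = 7.5 + 0.1*-3.0 = 7.2
Dual objective at y_4 = 7.2: reduced costs (-1.2, -6.6), box minimizer x = (7.0, 7.0)
g(y_4) = b*y + (c1 - a1*y)*x1 + (c2 - a2*y)*x2 = 25*7.2 + (-1.2)*7.0 + (-6.6)*7.0 = 180.0 - 8.4 - 46.2 = 125.4


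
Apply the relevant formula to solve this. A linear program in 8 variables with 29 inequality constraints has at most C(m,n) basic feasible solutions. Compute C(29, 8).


Each vertex corresponds to some choice of n active constraints out of m, so the number of vertices is at most C(m, n) = m! / (n!(m-n)!).
m = 29, n = 8
Numerator: 29 * 28 * 27 * 26 * 25 * 24 * 23 * 22
Denominator: 8! = 40320
C(29, 8) = 4292145


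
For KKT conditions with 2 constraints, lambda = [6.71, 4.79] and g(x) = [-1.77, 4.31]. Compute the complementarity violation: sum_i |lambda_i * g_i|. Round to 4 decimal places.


KKT complementary slackness check:
lambda_1 * g_1 = 6.71 * -1.77 = -11.8767
lambda_2 * g_2 = 4.79 * 4.31 = 20.6449
Total violation = 11.8767 + 20.6449 = 32.5216


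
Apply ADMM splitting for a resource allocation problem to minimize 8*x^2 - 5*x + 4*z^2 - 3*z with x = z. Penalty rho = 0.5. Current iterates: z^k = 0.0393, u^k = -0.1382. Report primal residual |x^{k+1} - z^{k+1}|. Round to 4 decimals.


ADMM iteration with rho = 0.5, z^k = 0.0393, u^k = -0.1382
Step 1: x-update.
Minimize 8*x^2 - 5*x + (0.5/2)*(x - 0.0393 - 0.1382)^2
FOC: (2*8 + 0.5)*x = 5 + 0.5*(0.0393 + 0.1382)
x^{k+1} = 0.3084
Step 2: z-update.
Minimize 4*z^2 - 3*z + (0.5/2)*(0.3084 - z - 0.1382)^2
FOC: (2*4 + 0.5)*z = 3 + 0.5*(0.3084 - 0.1382)
z^{k+1} = 0.363
Step 3: u-update.
u^{k+1} = -0.1382 + 0.3084 - 0.363 = -0.1927
Step 4: Primal residual = |0.3084 - 0.363| = 0.0545


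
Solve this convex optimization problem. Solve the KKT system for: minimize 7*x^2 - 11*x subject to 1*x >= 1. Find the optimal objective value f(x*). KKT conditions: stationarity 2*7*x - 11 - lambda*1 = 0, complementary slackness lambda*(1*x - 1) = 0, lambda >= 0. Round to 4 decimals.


Step 1: Try lambda = 0 (constraint inactive).
x_unc = 11/(2*7) = 0.7857
Check: 1*0.7857 = 0.7857 < 1 -- violated!
Step 2: Constraint must be active: 1*x = 1
x* = 1/1 = 1.0
lambda = (2*7*1.0 - 11)/1 = 3.0
Step 3: Compute optimal value.
f(x*) = 7*1.0^2 - 11*1.0 = -4.0


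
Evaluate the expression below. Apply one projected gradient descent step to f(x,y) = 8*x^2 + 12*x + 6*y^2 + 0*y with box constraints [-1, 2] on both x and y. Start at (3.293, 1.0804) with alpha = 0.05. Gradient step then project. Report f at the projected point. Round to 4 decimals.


Step 1: Compute gradient at (3.293, 1.0804).
grad_x = 2*8*3.293 + 12 = 64.688
grad_y = 2*6*1.0804 + 0 = 12.9648
Step 2: Gradient step.
x_raw = 3.293 - 0.05*64.688 = 0.0586
y_raw = 1.0804 - 0.05*12.9648 = 0.4322
Step 3: Project onto [-1, 2].
x_proj = clip(0.0586) = 0.0586
y_proj = clip(0.4322) = 0.4322
Step 4: Evaluate f.
f(0.0586, 0.4322) = 1.8512


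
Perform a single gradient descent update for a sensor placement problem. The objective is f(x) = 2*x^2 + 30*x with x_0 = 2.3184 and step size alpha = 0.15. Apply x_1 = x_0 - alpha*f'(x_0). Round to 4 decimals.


We compute the gradient at x_0 and apply the update.
f'(x) = 4*x + 30
f'(2.3184) = 4*2.3184 + 30 = 39.2736
x_1 = 2.3184 - 0.15*39.2736 = -3.5726


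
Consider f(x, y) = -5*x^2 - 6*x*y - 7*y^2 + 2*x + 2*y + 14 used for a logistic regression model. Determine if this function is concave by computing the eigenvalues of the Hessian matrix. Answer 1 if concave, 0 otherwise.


The Hessian of f(x,y) = -5*x^2 - 6*x*y - 7*y^2 + 2*x + 2*y + 14 is:
H = [[-10, -6], [-6, -14]]
Trace = -10 - 14 = -24
Determinant = -10*-14 - (-6)^2 = 104
Discriminant = (-24)^2 - 4*104 = 160.0
Eigenvalues: lambda_1 = -18.3246, lambda_2 = -5.6754
The function is concave.

1


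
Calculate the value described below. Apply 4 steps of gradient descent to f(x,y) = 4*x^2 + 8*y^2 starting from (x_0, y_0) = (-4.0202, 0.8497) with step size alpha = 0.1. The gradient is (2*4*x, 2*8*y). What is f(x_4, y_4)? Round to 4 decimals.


Gradient descent on f(x,y) = 4*x^2 + 8*y^2.
Starting point: (-4.0202, 0.8497), alpha = 0.1
Step 1: grad_x = 2*4*-4.0202 = -32.1616, grad_y = 2*8*0.8497 = 13.5952
  x_1 = -4.0202 - 0.1*-32.1616 = -0.804
  y_1 = 0.8497 - 0.1*13.5952 = -0.5098
Step 2: grad_x = 2*4*-0.804 = -6.4323, grad_y = 2*8*-0.5098 = -8.1571
  x_2 = -0.804 - 0.1*-6.4323 = -0.1608
  y_2 = -0.5098 - 0.1*-8.1571 = 0.3059
Step 3: grad_x = 2*4*-0.1608 = -1.2865, grad_y = 2*8*0.3059 = 4.8943
  x_3 = -0.1608 - 0.1*-1.2865 = -0.0322
  y_3 = 0.3059 - 0.1*4.8943 = -0.1835
Step 4: grad_x = 2*4*-0.0322 = -0.2573, grad_y = 2*8*-0.1835 = -2.9366
  x_4 = -0.0322 - 0.1*-0.2573 = -0.0064
  y_4 = -0.1835 - 0.1*-2.9366 = 0.1101
f(-0.0064, 0.1101) = 4*(-0.0064)^2 + 8*0.1101^2 = 0.0972


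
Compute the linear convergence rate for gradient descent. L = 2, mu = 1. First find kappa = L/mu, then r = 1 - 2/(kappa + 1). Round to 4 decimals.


Step 1: Compute the condition number.
kappa = L/mu = 2/1 = 2.0
Step 2: Compute the convergence rate.
r = 1 - 2/(kappa + 1) = 1 - 2*mu/(L + mu) = (L - mu)/(L + mu) = 1/3 = 0.3333


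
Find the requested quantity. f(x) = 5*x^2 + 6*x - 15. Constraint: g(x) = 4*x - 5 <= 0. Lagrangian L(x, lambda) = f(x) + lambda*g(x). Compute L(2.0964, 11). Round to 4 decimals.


Step 1: Evaluate f(x).
f(2.0964) = 5*2.0964^2 + 6*2.0964 - 15 = 19.5529
Step 2: Evaluate g(x).
g(2.0964) = 4*2.0964 - 5 = 3.3856
Step 3: Compute Lagrangian.
L = 19.5529 + 11*3.3856 = 56.7945


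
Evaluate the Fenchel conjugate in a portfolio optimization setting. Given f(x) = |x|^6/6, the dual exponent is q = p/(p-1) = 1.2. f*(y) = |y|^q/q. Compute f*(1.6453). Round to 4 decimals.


The conjugate exponent q satisfies 1/p + 1/q = 1.
p = 6, so q = 6/(6 - 1) = 1.2
|y|^q = 1.6453^1.2 = 1.8176
f*(1.6453) = 1.8176 / 1.2 = 1.5147


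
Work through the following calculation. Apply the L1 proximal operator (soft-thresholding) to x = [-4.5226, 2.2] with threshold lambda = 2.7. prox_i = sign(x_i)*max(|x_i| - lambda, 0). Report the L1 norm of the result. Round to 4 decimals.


Soft-thresholding with lambda = 2.7:
prox(-4.5226) = sign(-4.5226)*max(|-4.5226| - 2.7, 0) = -1.8226
prox(2.2) = sign(2.2)*max(|2.2| - 2.7, 0) = 0.0
prox(x) = [-1.8226, 0.0]
||prox(x)||_1 = 1.8226 + 0.0 = 1.8226


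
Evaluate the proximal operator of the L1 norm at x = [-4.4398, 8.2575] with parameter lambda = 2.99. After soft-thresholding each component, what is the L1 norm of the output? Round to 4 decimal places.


Soft-thresholding with lambda = 2.99:
prox(-4.4398) = sign(-4.4398)*max(|-4.4398| - 2.99, 0) = -1.4498
prox(8.2575) = sign(8.2575)*max(|8.2575| - 2.99, 0) = 5.2675
prox(x) = [-1.4498, 5.2675]
||prox(x)||_1 = 1.4498 + 5.2675 = 6.7173


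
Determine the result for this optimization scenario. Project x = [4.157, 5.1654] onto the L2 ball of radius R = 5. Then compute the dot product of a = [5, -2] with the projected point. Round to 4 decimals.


Step 1: Compute ||x|| (intermediates to 6 decimals).
||x|| = sqrt(4.157^2 + 5.1654^2) = 6.630385
Step 2: Project.
Since ||x|| > R, scale = R/||x|| = 5/6.630385 = 0.754104, proj(x) = scale * x
proj(x) = [3.13481, 3.895249]
Step 3: Dot product.
a^T * proj(x) = 5*3.13481 - 2*3.895249 = 7.8836


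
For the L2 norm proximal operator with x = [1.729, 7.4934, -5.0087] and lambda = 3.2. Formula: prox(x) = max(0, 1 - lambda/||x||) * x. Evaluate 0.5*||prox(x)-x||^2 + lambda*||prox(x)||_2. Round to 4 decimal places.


Step 1: Compute ||x||.
||x|| = 9.1776
Step 2: Compute scaling factor.
scale = max(0, 1 - 3.2/9.1776) = 0.6513
Step 3: prox(x) = [1.1261, 4.8806, -3.2623]
||prox(x)|| = 5.9776
Step 4: Proximal objective.
0.5*||prox-x||^2 = 5.12
lambda*||prox|| = 19.1283
Total = 24.2482


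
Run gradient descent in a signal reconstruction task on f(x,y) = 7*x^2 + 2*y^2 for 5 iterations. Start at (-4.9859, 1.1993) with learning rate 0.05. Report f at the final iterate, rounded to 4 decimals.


Gradient descent on f(x,y) = 7*x^2 + 2*y^2.
Starting point: (-4.9859, 1.1993), alpha = 0.05
Step 1: grad_x = 2*7*-4.9859 = -69.8026, grad_y = 2*2*1.1993 = 4.7972
  x_1 = -4.9859 - 0.05*-69.8026 = -1.4958
  y_1 = 1.1993 - 0.05*4.7972 = 0.9594
Step 2: grad_x = 2*7*-1.4958 = -20.9408, grad_y = 2*2*0.9594 = 3.8378
  x_2 = -1.4958 - 0.05*-20.9408 = -0.4487
  y_2 = 0.9594 - 0.05*3.8378 = 0.7676
Step 3: grad_x = 2*7*-0.4487 = -6.2822, grad_y = 2*2*0.7676 = 3.0702
  x_3 = -0.4487 - 0.05*-6.2822 = -0.1346
  y_3 = 0.7676 - 0.05*3.0702 = 0.614
Step 4: grad_x = 2*7*-0.1346 = -1.8847, grad_y = 2*2*0.614 = 2.4562
  x_4 = -0.1346 - 0.05*-1.8847 = -0.0404
  y_4 = 0.614 - 0.05*2.4562 = 0.4912
Step 5: grad_x = 2*7*-0.0404 = -0.5654, grad_y = 2*2*0.4912 = 1.9649
  x_5 = -0.0404 - 0.05*-0.5654 = -0.0121
  y_5 = 0.4912 - 0.05*1.9649 = 0.393
f(-0.0121, 0.393) = 7*(-0.0121)^2 + 2*0.393^2 = 0.3099


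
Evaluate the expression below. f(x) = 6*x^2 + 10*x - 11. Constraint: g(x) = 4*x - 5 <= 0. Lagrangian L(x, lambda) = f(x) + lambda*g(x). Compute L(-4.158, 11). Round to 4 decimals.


Step 1: Evaluate f(x).
f(-4.158) = 6*(-4.158)^2 + 10*(-4.158) - 11 = 51.1538
Step 2: Evaluate g(x).
g(-4.158) = 4*-4.158 - 5 = -21.632
Step 3: Compute Lagrangian.
L = 51.1538 + 11*-21.632 = -186.7982


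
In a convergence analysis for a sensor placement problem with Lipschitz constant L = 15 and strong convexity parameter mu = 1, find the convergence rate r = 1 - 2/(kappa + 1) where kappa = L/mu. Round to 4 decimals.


Step 1: Compute the condition number.
kappa = L/mu = 15/1 = 15.0
Step 2: Compute the convergence rate.
r = 1 - 2/(kappa + 1) = 1 - 2*mu/(L + mu) = (L - mu)/(L + mu) = 14/16 = 0.875


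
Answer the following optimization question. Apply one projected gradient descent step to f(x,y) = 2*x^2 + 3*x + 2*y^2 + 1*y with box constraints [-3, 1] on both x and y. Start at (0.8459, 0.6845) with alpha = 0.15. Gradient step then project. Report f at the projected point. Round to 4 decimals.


Step 1: Compute gradient at (0.8459, 0.6845).
grad_x = 2*2*0.8459 + 3 = 6.3836
grad_y = 2*2*0.6845 + 1 = 3.738
Step 2: Gradient step.
x_raw = 0.8459 - 0.15*6.3836 = -0.1116
y_raw = 0.6845 - 0.15*3.738 = 0.1238
Step 3: Project onto [-3, 1].
x_proj = clip(-0.1116) = -0.1116
y_proj = clip(0.1238) = 0.1238
Step 4: Evaluate f.
f(-0.1116, 0.1238) = -0.1555
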